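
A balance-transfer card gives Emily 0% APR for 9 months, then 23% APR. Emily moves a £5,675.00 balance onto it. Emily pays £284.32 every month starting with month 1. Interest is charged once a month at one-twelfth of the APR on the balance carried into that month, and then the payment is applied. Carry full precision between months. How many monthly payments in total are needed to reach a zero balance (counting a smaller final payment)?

22 months

Promo months 1–9 at r₀ = 0%/12 = 0; months 10+ at r₁ = 23%/12 = 0.0191667.
After month 9 (no interest yet): B = £5,675.00 − 9·£284.32 = £3,116.12.
Then at r₁ with £284.32/mo: n₂ = −ln(1 − r₁·B/P)/ln(1+r₁) ≈ 12.42 → 13 more payments.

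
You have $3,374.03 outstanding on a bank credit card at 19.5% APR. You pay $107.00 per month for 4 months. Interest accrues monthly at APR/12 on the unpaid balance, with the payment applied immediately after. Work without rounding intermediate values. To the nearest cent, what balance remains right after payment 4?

$3,160.20

Monthly rate r = 19.5%/12 = 1.625% = 0.01625.
Each month: B ← B·(1+r) − $107.00.
Month 1: interest $54.83; balance after payment $3,321.86.
Month 2: interest $53.98; balance after payment $3,268.84.
Month 3: interest $53.12; balance after payment $3,214.96.
Month 4: interest $52.24; balance after payment $3,160.20.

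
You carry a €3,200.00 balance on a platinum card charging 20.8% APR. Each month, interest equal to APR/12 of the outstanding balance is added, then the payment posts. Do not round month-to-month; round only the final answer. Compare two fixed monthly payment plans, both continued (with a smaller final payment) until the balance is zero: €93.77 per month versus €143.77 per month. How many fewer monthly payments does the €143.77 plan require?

24 fewer payments

Monthly rate r = 20.8%/12 = 1.73333% = 0.0173333.
At €93.77/mo: n = ⌈−ln(1 − rB₀/P)/ln(1+r)⌉ = 53 payments (last €9.33); total interest = total paid − €3,200.00 = €1,685.37.
At €143.77/mo: 29 payments (last €52.67); total interest €878.23.
Payments saved = 53 − 29 = 24.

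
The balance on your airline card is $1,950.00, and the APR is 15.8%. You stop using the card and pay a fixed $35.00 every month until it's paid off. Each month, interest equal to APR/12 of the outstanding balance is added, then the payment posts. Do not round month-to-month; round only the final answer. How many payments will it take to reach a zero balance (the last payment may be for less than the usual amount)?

102 months

Monthly rate r = 15.8%/12 = 1.31667% = 0.0131667.
Recurrence: B ← B·(1+r) − $35.00.
Month 1: interest $25.68; balance after payment $1,940.67.
Month 2: interest $25.55; balance after payment $1,931.23.
Closed form: n = −ln(1 − rB₀/P)/ln(1+r) = −ln(0.26643)/ln(1.01317) ≈ 101.114, so the balance reaches zero during payment 102.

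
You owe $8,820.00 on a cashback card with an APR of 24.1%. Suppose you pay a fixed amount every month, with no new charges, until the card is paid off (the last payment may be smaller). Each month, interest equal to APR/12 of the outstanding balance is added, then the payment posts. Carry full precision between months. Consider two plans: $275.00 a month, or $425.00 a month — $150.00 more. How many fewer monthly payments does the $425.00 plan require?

Monthly rate r = 24.1%/12 = 2.00833% = 0.0200833.
At $275.00/mo: n = ⌈−ln(1 − rB₀/P)/ln(1+r)⌉ = 52 payments (last $264.00); total interest = total paid − $8,820.00 = $5,469.00.
At $425.00/mo: 28 payments (last $50.20); total interest $2,705.20.
Payments saved = 52 − 28 = 24.

24 fewer payments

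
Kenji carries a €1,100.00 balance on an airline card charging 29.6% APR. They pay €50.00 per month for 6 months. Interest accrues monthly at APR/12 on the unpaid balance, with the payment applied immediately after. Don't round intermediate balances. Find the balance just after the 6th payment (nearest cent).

€954.06

Monthly rate r = 29.6%/12 = 2.46667% = 0.0246667.
Each month: B ← B·(1+r) − €50.00.
Month 1: interest €27.13; balance after payment €1,077.13.
Month 2: interest €26.57; balance after payment €1,053.70.
Month 3: interest €25.99; balance after payment €1,029.69.
Month 4: interest €25.40; balance after payment €1,005.09.
Month 5: interest €24.79; balance after payment €979.89.
Month 6: interest €24.17; balance after payment €954.06.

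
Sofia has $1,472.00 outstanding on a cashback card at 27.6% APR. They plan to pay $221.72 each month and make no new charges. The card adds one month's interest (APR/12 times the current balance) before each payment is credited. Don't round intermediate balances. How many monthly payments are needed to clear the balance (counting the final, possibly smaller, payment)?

8 payments

Monthly rate r = 27.6%/12 = 2.3% = 0.023.
Recurrence: B ← B·(1+r) − $221.72.
Month 1: interest $33.86; balance after payment $1,284.14.
Month 2: interest $29.54; balance after payment $1,091.95.
Closed form: n = −ln(1 − rB₀/P)/ln(1+r) = −ln(0.8473)/ln(1.023) ≈ 7.287, so the balance reaches zero during payment 8.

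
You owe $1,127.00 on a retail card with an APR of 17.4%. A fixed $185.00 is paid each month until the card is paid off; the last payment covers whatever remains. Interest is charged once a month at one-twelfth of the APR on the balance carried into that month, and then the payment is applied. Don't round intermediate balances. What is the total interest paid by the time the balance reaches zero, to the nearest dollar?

$62

Monthly rate r = 17.4%/12 = 1.45% = 0.0145.
Payoff takes n = ⌈−ln(1 − rB₀/P)/ln(1+r)⌉ = ⌈6.424⌉ = 7 payments; the last is $78.77.
Total paid = 6·$185.00 + $78.77 = $1,188.77.
Total interest = total paid − principal = $1,188.77 − $1,127.00 = $61.77.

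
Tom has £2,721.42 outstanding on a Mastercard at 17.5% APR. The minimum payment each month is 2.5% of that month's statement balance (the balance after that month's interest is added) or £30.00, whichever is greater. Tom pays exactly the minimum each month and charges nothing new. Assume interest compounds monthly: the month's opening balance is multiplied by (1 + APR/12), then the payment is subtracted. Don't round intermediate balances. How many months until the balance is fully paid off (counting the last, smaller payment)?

136 months

Monthly rate r = 17.5%/12 = 1.45833% = 0.0145833.
While 2.5% of the post-interest balance exceeds £30.00, each month B ← (B·(1+r))·(1 − 0.025), i.e. B shrinks by the factor (1+r)·0.975 = 0.98922.
This holds for months 1–77. Entering month 78 the balance is £1,181.15; 2.5% of the post-interest balance is now below £30.00, so the flat £30.00 minimum applies from here.
From month 78 a fixed £30.00 at rate r clears £1,181.15 in 59 more payments. Total: 77 + 59 = 136 months.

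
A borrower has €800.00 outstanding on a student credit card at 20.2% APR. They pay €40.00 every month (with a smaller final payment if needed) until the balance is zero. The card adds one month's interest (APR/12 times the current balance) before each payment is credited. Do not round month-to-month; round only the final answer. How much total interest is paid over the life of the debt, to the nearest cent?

Monthly rate r = 20.2%/12 = 1.68333% = 0.0168333.
Payoff takes n = ⌈−ln(1 − rB₀/P)/ln(1+r)⌉ = ⌈24.589⌉ = 25 payments; the last is €23.66.
Total paid = 24·€40.00 + €23.66 = €983.66.
Total interest = total paid − principal = €983.66 − €800.00 = €183.66.

€183.66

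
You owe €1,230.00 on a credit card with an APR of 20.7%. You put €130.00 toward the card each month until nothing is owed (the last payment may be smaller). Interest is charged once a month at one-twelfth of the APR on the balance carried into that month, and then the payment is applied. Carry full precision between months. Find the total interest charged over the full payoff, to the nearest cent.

€124.66

Monthly rate r = 20.7%/12 = 1.725% = 0.01725.
Payoff takes n = ⌈−ln(1 − rB₀/P)/ln(1+r)⌉ = ⌈10.418⌉ = 11 payments; the last is €54.66.
Total paid = 10·€130.00 + €54.66 = €1,354.66.
Total interest = total paid − principal = €1,354.66 − €1,230.00 = €124.66.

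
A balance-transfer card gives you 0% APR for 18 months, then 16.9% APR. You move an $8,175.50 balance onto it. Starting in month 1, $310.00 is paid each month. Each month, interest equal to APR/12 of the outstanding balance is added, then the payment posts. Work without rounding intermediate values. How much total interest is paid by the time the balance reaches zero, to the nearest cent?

Promo months 1–18 at r₀ = 0%/12 = 0; months 19+ at r₁ = 16.9%/12 = 0.0140833.
After month 18 (no interest yet): B = $8,175.50 − 18·$310.00 = $2,595.50.
Then at r₁ with $310.00/mo: n₂ = −ln(1 − r₁·B/P)/ln(1+r₁) ≈ 8.97 → 9 more payments.
Total paid = 26·$310.00 + $301.19 = $8,361.19; interest = $8,361.19 − $8,175.50 = $185.69.

$185.69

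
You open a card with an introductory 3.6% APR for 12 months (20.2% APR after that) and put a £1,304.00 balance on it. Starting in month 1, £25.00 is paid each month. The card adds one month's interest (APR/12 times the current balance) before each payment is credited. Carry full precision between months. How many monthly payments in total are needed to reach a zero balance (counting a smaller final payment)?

86 months

Promo months 1–12 at r₀ = 3.6%/12 = 0.003; months 13+ at r₁ = 20.2%/12 = 0.0168333.
After month 12: iterate B ← B·(1+r₀) − £25.00 for 12 months → £1,046.73.
Then at r₁ with £25.00/mo: n₂ = −ln(1 − r₁·B/P)/ln(1+r₁) ≈ 73.09 → 74 more payments.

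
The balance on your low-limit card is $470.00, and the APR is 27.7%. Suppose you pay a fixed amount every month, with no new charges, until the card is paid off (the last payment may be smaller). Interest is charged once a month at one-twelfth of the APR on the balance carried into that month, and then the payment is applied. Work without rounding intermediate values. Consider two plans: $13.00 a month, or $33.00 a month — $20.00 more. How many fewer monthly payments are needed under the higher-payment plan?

Monthly rate r = 27.7%/12 = 2.30833% = 0.0230833.
At $13.00/mo: n = ⌈−ln(1 − rB₀/P)/ln(1+r)⌉ = 79 payments (last $10.88); total interest = total paid − $470.00 = $554.88.
At $33.00/mo: 18 payments (last $15.53); total interest $106.53.
Payments saved = 79 − 18 = 61.

61 fewer payments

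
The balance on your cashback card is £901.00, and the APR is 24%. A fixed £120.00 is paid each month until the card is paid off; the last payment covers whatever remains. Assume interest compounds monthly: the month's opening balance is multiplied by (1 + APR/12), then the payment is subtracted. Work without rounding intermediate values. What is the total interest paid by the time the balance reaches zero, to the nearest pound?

Monthly rate r = 24%/12 = 2% = 0.02.
Payoff takes n = ⌈−ln(1 − rB₀/P)/ln(1+r)⌉ = ⌈8.217⌉ = 9 payments; the last is £26.22.
Total paid = 8·£120.00 + £26.22 = £986.22.
Total interest = total paid − principal = £986.22 − £901.00 = £85.22.

£85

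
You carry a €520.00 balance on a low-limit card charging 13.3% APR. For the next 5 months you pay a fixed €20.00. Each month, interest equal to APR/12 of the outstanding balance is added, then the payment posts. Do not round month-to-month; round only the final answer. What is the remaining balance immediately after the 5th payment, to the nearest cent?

€447.22

Monthly rate r = 13.3%/12 = 1.10833% = 0.0110833.
Each month: B ← B·(1+r) − €20.00.
Month 1: interest €5.76; balance after payment €505.76.
Month 2: interest €5.61; balance after payment €491.37.
Month 3: interest €5.45; balance after payment €476.81.
Month 4: interest €5.28; balance after payment €462.10.
Month 5: interest €5.12; balance after payment €447.22.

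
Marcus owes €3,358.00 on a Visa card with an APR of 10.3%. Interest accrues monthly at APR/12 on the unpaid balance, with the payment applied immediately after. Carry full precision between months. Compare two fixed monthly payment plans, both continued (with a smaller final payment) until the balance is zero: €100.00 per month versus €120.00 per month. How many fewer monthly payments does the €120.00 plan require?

7 fewer payments

Monthly rate r = 10.3%/12 = 0.858333% = 0.00858333.
At €100.00/mo: n = ⌈−ln(1 − rB₀/P)/ln(1+r)⌉ = 40 payments (last €78.19); total interest = total paid − €3,358.00 = €620.19.
At €120.00/mo: 33 payments (last €16.81); total interest €498.81.
Payments saved = 40 − 33 = 7.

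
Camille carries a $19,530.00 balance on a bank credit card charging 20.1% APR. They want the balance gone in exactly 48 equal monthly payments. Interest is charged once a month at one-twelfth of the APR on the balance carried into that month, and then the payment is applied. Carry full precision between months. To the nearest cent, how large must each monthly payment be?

Monthly rate r = 20.1%/12 = 1.675% = 0.01675.
Level-payment amortization: P = B₀·r / (1 − (1+r)^(−n)) = 19530.00·0.01675 / (1 − 1.01675^(−48)).
Denominator 1 − (1+r)^(−48) = 0.549474572.
P = 327.127 / 0.549474572 ≈ 595.35.

$595.35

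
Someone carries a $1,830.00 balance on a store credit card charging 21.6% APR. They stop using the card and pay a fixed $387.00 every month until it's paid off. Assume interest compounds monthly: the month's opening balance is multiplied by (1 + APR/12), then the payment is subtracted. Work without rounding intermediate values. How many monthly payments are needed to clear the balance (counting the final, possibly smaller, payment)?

Monthly rate r = 21.6%/12 = 1.8% = 0.018.
Recurrence: B ← B·(1+r) − $387.00.
Month 1: interest $32.94; balance after payment $1,475.94.
Month 2: interest $26.57; balance after payment $1,115.51.
Month 3: interest $20.08; balance after payment $748.59.
Month 4: interest $13.47; balance after payment $375.06.
Month 5: interest $6.75; balance after payment $0.00.

5 payments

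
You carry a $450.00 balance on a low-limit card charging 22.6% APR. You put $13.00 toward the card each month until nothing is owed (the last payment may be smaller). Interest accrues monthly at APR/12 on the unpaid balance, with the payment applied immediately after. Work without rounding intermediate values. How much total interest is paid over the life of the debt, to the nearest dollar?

$285

Monthly rate r = 22.6%/12 = 1.88333% = 0.0188333.
Payoff takes n = ⌈−ln(1 − rB₀/P)/ln(1+r)⌉ = ⌈56.561⌉ = 57 payments; the last is $7.33.
Total paid = 56·$13.00 + $7.33 = $735.33.
Total interest = total paid − principal = $735.33 − $450.00 = $285.33.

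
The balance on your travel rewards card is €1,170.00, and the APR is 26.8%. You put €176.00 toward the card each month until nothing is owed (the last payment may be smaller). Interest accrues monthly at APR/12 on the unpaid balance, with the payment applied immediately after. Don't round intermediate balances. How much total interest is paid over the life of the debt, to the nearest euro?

€111

Monthly rate r = 26.8%/12 = 2.23333% = 0.0223333.
Payoff takes n = ⌈−ln(1 − rB₀/P)/ln(1+r)⌉ = ⌈7.276⌉ = 8 payments; the last is €49.02.
Total paid = 7·€176.00 + €49.02 = €1,281.02.
Total interest = total paid − principal = €1,281.02 − €1,170.00 = €111.02.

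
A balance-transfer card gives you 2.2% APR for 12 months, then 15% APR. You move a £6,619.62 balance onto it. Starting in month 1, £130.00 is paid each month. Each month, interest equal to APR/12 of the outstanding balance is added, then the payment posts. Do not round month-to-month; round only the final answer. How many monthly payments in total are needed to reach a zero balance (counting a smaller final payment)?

Promo months 1–12 at r₀ = 2.2%/12 = 0.00183333; months 13+ at r₁ = 15%/12 = 0.0125.
After month 12: iterate B ← B·(1+r₀) − £130.00 for 12 months → £5,190.90.
Then at r₁ with £130.00/mo: n₂ = −ln(1 − r₁·B/P)/ln(1+r₁) ≈ 55.66 → 56 more payments.

68 payments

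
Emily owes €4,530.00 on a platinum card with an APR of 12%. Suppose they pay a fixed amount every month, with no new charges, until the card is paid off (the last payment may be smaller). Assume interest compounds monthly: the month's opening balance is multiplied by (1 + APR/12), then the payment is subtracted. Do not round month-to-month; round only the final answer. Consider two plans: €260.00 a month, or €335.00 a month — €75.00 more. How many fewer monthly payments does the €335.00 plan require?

5 fewer payments

Monthly rate r = 12%/12 = 1% = 0.01.
At €260.00/mo: n = ⌈−ln(1 − rB₀/P)/ln(1+r)⌉ = 20 payments (last €62.52); total interest = total paid − €4,530.00 = €472.52.
At €335.00/mo: 15 payments (last €201.73); total interest €361.73.
Payments saved = 20 − 15 = 5.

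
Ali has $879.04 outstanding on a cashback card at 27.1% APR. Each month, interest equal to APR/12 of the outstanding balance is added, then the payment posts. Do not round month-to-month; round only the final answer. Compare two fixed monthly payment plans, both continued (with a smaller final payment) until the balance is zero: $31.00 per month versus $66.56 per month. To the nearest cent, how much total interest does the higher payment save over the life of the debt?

Monthly rate r = 27.1%/12 = 2.25833% = 0.0225833.
At $31.00/mo: n = ⌈−ln(1 − rB₀/P)/ln(1+r)⌉ = 46 payments (last $24.70); total interest = total paid − $879.04 = $540.66.
At $66.56/mo: 16 payments (last $57.31); total interest $176.67.
Interest saved = $540.66 − $176.67 = $363.99.

$363.99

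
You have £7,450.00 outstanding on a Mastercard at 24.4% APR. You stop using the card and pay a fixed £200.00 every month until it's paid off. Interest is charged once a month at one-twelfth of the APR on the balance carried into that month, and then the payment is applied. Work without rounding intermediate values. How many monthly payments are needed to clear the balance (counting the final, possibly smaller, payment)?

71 months

Monthly rate r = 24.4%/12 = 2.03333% = 0.0203333.
Recurrence: B ← B·(1+r) − £200.00.
Month 1: interest £151.48; balance after payment £7,401.48.
Month 2: interest £150.50; balance after payment £7,351.98.
Closed form: n = −ln(1 − rB₀/P)/ln(1+r) = −ln(0.24258)/ln(1.02033) ≈ 70.365, so the balance reaches zero during payment 71.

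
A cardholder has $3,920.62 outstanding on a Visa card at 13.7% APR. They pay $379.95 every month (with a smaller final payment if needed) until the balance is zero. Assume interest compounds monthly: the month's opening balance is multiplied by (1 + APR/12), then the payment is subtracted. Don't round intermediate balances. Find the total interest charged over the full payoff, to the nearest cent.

$274.70

Monthly rate r = 13.7%/12 = 1.14167% = 0.0114167.
Payoff takes n = ⌈−ln(1 − rB₀/P)/ln(1+r)⌉ = ⌈11.042⌉ = 12 payments; the last is $15.87.
Total paid = 11·$379.95 + $15.87 = $4,195.32.
Total interest = total paid − principal = $4,195.32 − $3,920.62 = $274.70.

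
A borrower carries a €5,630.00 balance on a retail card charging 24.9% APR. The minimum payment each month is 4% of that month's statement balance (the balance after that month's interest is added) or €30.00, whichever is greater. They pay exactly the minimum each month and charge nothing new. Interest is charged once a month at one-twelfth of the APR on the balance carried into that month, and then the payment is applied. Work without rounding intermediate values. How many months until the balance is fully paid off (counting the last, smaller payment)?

135 months

Monthly rate r = 24.9%/12 = 2.075% = 0.02075.
While 4% of the post-interest balance exceeds €30.00, each month B ← (B·(1+r))·(1 − 0.04), i.e. B shrinks by the factor (1+r)·0.96 = 0.97992.
This holds for months 1–101. Entering month 102 the balance is €725.71; 4% of the post-interest balance is now below €30.00, so the flat €30.00 minimum applies from here.
From month 102 a fixed €30.00 at rate r clears €725.71 in 34 more payments. Total: 101 + 34 = 135 months.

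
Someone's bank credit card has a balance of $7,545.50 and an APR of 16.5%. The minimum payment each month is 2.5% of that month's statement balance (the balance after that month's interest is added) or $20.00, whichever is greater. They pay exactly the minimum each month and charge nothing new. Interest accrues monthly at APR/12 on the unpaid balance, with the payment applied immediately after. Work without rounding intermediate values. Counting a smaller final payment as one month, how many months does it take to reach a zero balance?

251 months

Monthly rate r = 16.5%/12 = 1.375% = 0.01375.
While 2.5% of the post-interest balance exceeds $20.00, each month B ← (B·(1+r))·(1 − 0.025), i.e. B shrinks by the factor (1+r)·0.975 = 0.98841.
This holds for months 1–194. Entering month 195 the balance is $785.55; 2.5% of the post-interest balance is now below $20.00, so the flat $20.00 minimum applies from here.
From month 195 a fixed $20.00 at rate r clears $785.55 in 57 more payments. Total: 194 + 57 = 251 months.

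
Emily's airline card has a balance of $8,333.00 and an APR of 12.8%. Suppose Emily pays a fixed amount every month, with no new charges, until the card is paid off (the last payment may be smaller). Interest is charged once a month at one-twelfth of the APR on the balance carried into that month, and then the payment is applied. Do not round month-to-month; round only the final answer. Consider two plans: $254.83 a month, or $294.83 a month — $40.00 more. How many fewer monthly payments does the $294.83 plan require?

7 fewer payments

Monthly rate r = 12.8%/12 = 1.06667% = 0.0106667.
At $254.83/mo: n = ⌈−ln(1 − rB₀/P)/ln(1+r)⌉ = 41 payments (last $109.25); total interest = total paid − $8,333.00 = $1,969.45.
At $294.83/mo: 34 payments (last $240.75); total interest $1,637.14.
Payments saved = 41 − 34 = 7.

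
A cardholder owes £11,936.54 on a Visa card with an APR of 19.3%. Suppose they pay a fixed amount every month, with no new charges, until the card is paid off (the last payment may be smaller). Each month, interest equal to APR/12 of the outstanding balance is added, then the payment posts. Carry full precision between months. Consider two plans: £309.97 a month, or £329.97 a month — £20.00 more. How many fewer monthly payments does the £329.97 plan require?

Monthly rate r = 19.3%/12 = 1.60833% = 0.0160833.
At £309.97/mo: n = ⌈−ln(1 − rB₀/P)/ln(1+r)⌉ = 61 payments (last £166.68); total interest = total paid − £11,936.54 = £6,828.34.
At £329.97/mo: 55 payments (last £212.09); total interest £6,093.93.
Payments saved = 61 − 55 = 6.

6 fewer payments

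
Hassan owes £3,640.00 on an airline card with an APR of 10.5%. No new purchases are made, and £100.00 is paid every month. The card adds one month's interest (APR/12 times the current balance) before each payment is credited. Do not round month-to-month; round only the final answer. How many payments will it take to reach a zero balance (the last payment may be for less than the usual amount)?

45 months

Monthly rate r = 10.5%/12 = 0.875% = 0.00875.
Recurrence: B ← B·(1+r) − £100.00.
Month 1: interest £31.85; balance after payment £3,571.85.
Month 2: interest £31.25; balance after payment £3,503.10.
Closed form: n = −ln(1 − rB₀/P)/ln(1+r) = −ln(0.6815)/ln(1.00875) ≈ 44.015, so the balance reaches zero during payment 45.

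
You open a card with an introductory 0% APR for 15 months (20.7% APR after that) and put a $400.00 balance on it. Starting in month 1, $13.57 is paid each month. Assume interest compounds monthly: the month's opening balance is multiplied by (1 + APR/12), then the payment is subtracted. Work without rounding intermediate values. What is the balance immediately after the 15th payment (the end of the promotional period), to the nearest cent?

$196.45

Promo months 1–15 at r₀ = 0%/12 = 0; months 16+ at r₁ = 20.7%/12 = 0.01725.
After month 15 (no interest yet): B = $400.00 − 15·$13.57 = $196.45.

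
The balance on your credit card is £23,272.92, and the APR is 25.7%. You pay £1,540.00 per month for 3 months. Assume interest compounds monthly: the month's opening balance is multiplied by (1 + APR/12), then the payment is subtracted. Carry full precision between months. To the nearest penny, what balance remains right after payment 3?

Monthly rate r = 25.7%/12 = 2.14167% = 0.0214167.
Each month: B ← B·(1+r) − £1,540.00.
Month 1: interest £498.43; balance after payment £22,231.35.
Month 2: interest £476.12; balance after payment £21,167.47.
Month 3: interest £453.34; balance after payment £20,080.81.

£20,080.81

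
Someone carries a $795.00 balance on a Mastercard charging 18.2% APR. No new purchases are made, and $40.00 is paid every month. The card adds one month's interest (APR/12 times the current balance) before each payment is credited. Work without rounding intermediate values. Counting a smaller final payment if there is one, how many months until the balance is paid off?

Monthly rate r = 18.2%/12 = 1.51667% = 0.0151667.
Recurrence: B ← B·(1+r) − $40.00.
Month 1: interest $12.06; balance after payment $767.06.
Month 2: interest $11.63; balance after payment $738.69.
Closed form: n = −ln(1 − rB₀/P)/ln(1+r) = −ln(0.69856)/ln(1.01517) ≈ 23.831, so the balance reaches zero during payment 24.

24 months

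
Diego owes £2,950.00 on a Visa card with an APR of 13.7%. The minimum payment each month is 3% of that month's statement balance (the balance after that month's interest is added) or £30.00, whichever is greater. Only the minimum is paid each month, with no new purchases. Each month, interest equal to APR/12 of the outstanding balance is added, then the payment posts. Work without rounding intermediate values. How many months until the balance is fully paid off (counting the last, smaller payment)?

Monthly rate r = 13.7%/12 = 1.14167% = 0.0114167.
While 3% of the post-interest balance exceeds £30.00, each month B ← (B·(1+r))·(1 − 0.03), i.e. B shrinks by the factor (1+r)·0.97 = 0.98107.
This holds for months 1–58. Entering month 59 the balance is £973.93; 3% of the post-interest balance is now below £30.00, so the flat £30.00 minimum applies from here.
From month 59 a fixed £30.00 at rate r clears £973.93 in 41 more payments. Total: 58 + 41 = 99 months.

99 months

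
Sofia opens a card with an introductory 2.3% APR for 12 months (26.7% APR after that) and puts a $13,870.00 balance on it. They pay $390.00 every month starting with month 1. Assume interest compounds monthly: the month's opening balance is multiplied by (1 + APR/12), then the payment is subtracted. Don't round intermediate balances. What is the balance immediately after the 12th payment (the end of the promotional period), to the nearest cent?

Promo months 1–12 at r₀ = 2.3%/12 = 0.00191667; months 13+ at r₁ = 26.7%/12 = 0.02225.
After month 12: iterate B ← B·(1+r₀) − $390.00 for 12 months → $9,462.74.

$9,462.74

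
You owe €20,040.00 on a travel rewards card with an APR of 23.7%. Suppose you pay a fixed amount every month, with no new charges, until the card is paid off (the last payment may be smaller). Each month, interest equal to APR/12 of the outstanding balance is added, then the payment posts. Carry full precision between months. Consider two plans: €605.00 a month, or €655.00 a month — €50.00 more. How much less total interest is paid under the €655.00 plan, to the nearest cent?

Monthly rate r = 23.7%/12 = 1.975% = 0.01975.
At €605.00/mo: n = ⌈−ln(1 − rB₀/P)/ln(1+r)⌉ = 55 payments (last €180.19); total interest = total paid − €20,040.00 = €12,810.19.
At €655.00/mo: 48 payments (last €262.57); total interest €11,007.57.
Interest saved = €12,810.19 − €11,007.57 = €1,802.62.

€1,802.62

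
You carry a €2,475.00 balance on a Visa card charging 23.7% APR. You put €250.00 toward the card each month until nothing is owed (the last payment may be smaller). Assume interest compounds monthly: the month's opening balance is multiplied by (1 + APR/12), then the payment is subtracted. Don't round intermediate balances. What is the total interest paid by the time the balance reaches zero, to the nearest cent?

Monthly rate r = 23.7%/12 = 1.975% = 0.01975.
Payoff takes n = ⌈−ln(1 − rB₀/P)/ln(1+r)⌉ = ⌈11.124⌉ = 12 payments; the last is €31.37.
Total paid = 11·€250.00 + €31.37 = €2,781.37.
Total interest = total paid − principal = €2,781.37 − €2,475.00 = €306.37.

€306.37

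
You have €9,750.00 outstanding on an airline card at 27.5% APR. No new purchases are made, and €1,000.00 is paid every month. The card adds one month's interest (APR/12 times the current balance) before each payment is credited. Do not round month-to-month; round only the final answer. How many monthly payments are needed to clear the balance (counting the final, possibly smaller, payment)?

12 payments

Monthly rate r = 27.5%/12 = 2.29167% = 0.0229167.
Recurrence: B ← B·(1+r) − €1,000.00.
Month 1: interest €223.44; balance after payment €8,973.44.
Month 2: interest €205.64; balance after payment €8,179.08.
Closed form: n = −ln(1 − rB₀/P)/ln(1+r) = −ln(0.77656)/ln(1.02292) ≈ 11.161, so the balance reaches zero during payment 12.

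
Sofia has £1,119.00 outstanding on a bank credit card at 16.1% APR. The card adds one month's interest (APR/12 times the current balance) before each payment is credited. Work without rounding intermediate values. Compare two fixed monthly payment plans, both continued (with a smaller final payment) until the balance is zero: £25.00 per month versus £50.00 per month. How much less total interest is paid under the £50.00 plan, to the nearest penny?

Monthly rate r = 16.1%/12 = 1.34167% = 0.0134167.
At £25.00/mo: n = ⌈−ln(1 − rB₀/P)/ln(1+r)⌉ = 69 payments (last £21.31); total interest = total paid − £1,119.00 = £602.31.
At £50.00/mo: 27 payments (last £39.60); total interest £220.60.
Interest saved = £602.31 − £220.60 = £381.71.

£381.71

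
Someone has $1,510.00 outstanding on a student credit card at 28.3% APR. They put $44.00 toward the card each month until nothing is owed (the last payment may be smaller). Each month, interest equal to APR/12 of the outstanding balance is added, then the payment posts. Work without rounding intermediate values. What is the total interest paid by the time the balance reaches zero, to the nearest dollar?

Monthly rate r = 28.3%/12 = 2.35833% = 0.0235833.
Payoff takes n = ⌈−ln(1 − rB₀/P)/ln(1+r)⌉ = ⌈71.097⌉ = 72 payments; the last is $4.33.
Total paid = 71·$44.00 + $4.33 = $3,128.33.
Total interest = total paid − principal = $3,128.33 − $1,510.00 = $1,618.33.

$1,618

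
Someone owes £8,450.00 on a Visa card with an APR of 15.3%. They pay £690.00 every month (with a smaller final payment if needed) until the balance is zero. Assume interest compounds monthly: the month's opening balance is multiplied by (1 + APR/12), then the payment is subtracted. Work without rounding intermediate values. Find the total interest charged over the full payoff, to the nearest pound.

£797

Monthly rate r = 15.3%/12 = 1.275% = 0.01275.
Payoff takes n = ⌈−ln(1 − rB₀/P)/ln(1+r)⌉ = ⌈13.400⌉ = 14 payments; the last is £277.06.
Total paid = 13·£690.00 + £277.06 = £9,247.06.
Total interest = total paid − principal = £9,247.06 − £8,450.00 = £797.06.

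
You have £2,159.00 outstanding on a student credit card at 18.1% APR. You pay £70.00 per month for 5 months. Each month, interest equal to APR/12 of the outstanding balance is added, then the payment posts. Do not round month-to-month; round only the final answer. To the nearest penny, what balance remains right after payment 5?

Monthly rate r = 18.1%/12 = 1.50833% = 0.0150833.
Each month: B ← B·(1+r) − £70.00.
Month 1: interest £32.56; balance after payment £2,121.56.
Month 2: interest £32.00; balance after payment £2,083.57.
Month 3: interest £31.43; balance after payment £2,044.99.
Month 4: interest £30.85; balance after payment £2,005.84.
Month 5: interest £30.25; balance after payment £1,966.09.

£1,966.09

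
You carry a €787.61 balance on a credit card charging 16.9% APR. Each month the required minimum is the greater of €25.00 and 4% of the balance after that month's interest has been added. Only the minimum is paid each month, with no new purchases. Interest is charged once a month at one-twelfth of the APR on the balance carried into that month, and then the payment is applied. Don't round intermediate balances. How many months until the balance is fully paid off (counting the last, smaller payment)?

40 months

Monthly rate r = 16.9%/12 = 1.40833% = 0.0140833.
While 4% of the post-interest balance exceeds €25.00, each month B ← (B·(1+r))·(1 − 0.04), i.e. B shrinks by the factor (1+r)·0.96 = 0.97352.
This holds for months 1–10. Entering month 11 the balance is €602.23; 4% of the post-interest balance is now below €25.00, so the flat €25.00 minimum applies from here.
From month 11 a fixed €25.00 at rate r clears €602.23 in 30 more payments. Total: 10 + 30 = 40 months.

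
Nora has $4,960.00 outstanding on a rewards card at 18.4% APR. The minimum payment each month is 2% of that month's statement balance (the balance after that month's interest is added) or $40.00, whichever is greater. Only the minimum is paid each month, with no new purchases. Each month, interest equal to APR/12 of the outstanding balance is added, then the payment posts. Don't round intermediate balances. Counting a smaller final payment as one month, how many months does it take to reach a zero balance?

Monthly rate r = 18.4%/12 = 1.53333% = 0.0153333.
While 2% of the post-interest balance exceeds $40.00, each month B ← (B·(1+r))·(1 − 0.02), i.e. B shrinks by the factor (1+r)·0.98 = 0.99503.
This holds for months 1–186. Entering month 187 the balance is $1,962.18; 2% of the post-interest balance is now below $40.00, so the flat $40.00 minimum applies from here.
From month 187 a fixed $40.00 at rate r clears $1,962.18 in 92 more payments. Total: 186 + 92 = 278 months.

278 months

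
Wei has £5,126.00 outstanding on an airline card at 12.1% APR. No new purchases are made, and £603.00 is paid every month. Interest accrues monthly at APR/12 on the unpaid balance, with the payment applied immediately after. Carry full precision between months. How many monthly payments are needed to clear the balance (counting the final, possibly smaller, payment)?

Monthly rate r = 12.1%/12 = 1.00833% = 0.0100833.
Recurrence: B ← B·(1+r) − £603.00.
Month 1: interest £51.69; balance after payment £4,574.69.
Month 2: interest £46.13; balance after payment £4,017.82.
Closed form: n = −ln(1 − rB₀/P)/ln(1+r) = −ln(0.91428)/ln(1.01008) ≈ 8.932, so the balance reaches zero during payment 9.

9 months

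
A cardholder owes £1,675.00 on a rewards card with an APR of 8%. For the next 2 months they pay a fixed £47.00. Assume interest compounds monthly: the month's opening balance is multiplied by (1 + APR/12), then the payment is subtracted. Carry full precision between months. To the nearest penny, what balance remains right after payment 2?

£1,603.09

Monthly rate r = 8%/12 = 0.666667% = 0.00666667.
Each month: B ← B·(1+r) − £47.00.
Month 1: interest £11.17; balance after payment £1,639.17.
Month 2: interest £10.93; balance after payment £1,603.09.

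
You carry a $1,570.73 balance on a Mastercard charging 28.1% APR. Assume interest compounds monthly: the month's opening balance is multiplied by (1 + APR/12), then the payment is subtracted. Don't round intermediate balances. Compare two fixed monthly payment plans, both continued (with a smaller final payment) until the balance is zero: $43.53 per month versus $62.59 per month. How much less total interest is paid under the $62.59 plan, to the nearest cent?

$1,110.12

Monthly rate r = 28.1%/12 = 2.34167% = 0.0234167.
At $43.53/mo: n = ⌈−ln(1 − rB₀/P)/ln(1+r)⌉ = 81 payments (last $23.37); total interest = total paid − $1,570.73 = $1,935.04.
At $62.59/mo: 39 payments (last $17.23); total interest $824.92.
Interest saved = $1,935.04 − $824.92 = $1,110.12.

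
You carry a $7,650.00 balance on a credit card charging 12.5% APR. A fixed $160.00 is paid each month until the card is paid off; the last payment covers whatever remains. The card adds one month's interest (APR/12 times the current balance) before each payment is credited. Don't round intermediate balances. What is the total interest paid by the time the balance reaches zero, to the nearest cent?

$2,992.11

Monthly rate r = 12.5%/12 = 1.04167% = 0.0104167.
Payoff takes n = ⌈−ln(1 − rB₀/P)/ln(1+r)⌉ = ⌈66.512⌉ = 67 payments; the last is $82.11.
Total paid = 66·$160.00 + $82.11 = $10,642.11.
Total interest = total paid − principal = $10,642.11 − $7,650.00 = $2,992.11.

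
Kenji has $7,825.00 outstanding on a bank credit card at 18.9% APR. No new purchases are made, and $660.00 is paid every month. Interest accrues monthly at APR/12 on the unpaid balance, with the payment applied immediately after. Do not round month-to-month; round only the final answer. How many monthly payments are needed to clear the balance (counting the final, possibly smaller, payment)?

Monthly rate r = 18.9%/12 = 1.575% = 0.01575.
Recurrence: B ← B·(1+r) − $660.00.
Month 1: interest $123.24; balance after payment $7,288.24.
Month 2: interest $114.79; balance after payment $6,743.03.
Closed form: n = −ln(1 − rB₀/P)/ln(1+r) = −ln(0.81327)/ln(1.01575) ≈ 13.227, so the balance reaches zero during payment 14.

14 months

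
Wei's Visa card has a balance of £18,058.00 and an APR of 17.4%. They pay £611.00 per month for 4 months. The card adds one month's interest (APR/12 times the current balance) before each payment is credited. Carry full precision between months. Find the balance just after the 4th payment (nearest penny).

Monthly rate r = 17.4%/12 = 1.45% = 0.0145.
Each month: B ← B·(1+r) − £611.00.
Month 1: interest £261.84; balance after payment £17,708.84.
Month 2: interest £256.78; balance after payment £17,354.62.
Month 3: interest £251.64; balance after payment £16,995.26.
Month 4: interest £246.43; balance after payment £16,630.69.

£16,630.69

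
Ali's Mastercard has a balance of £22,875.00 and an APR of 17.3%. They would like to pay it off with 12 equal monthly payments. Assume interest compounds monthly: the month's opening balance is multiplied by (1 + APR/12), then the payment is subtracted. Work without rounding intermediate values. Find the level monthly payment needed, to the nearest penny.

Monthly rate r = 17.3%/12 = 1.44167% = 0.0144167.
Level-payment amortization: P = B₀·r / (1 − (1+r)^(−n)) = 22875.00·0.0144167 / (1 − 1.01442^(−12)).
Denominator 1 − (1+r)^(−12) = 0.157822783.
P = 329.781 / 0.157822783 ≈ 2089.57.

£2,089.57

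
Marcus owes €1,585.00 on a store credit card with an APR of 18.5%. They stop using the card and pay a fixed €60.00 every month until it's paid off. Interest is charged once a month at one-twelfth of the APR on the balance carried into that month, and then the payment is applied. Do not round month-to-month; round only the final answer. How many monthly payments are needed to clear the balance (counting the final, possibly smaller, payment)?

Monthly rate r = 18.5%/12 = 1.54167% = 0.0154167.
Recurrence: B ← B·(1+r) − €60.00.
Month 1: interest €24.44; balance after payment €1,549.44.
Month 2: interest €23.89; balance after payment €1,513.32.
Closed form: n = −ln(1 − rB₀/P)/ln(1+r) = −ln(0.59274)/ln(1.01542) ≈ 34.185, so the balance reaches zero during payment 35.

35 payments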